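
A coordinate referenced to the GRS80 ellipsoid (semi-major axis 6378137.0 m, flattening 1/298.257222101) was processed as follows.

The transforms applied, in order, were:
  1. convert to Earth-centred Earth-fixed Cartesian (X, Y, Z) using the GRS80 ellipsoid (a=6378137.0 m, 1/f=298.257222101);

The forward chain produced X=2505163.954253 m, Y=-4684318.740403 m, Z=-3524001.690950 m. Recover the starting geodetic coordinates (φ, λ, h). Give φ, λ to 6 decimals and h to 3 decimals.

φ=-33.737250°, λ=-61.862221°, h=3158.305 m

start: X=2505163.9543, Y=-4684318.7404, Z=-3524001.6910 m
→ geod (Bowring, a=6378137.000): φ=-33.73725000°, λ=-61.86222100°, h=3158.3050 m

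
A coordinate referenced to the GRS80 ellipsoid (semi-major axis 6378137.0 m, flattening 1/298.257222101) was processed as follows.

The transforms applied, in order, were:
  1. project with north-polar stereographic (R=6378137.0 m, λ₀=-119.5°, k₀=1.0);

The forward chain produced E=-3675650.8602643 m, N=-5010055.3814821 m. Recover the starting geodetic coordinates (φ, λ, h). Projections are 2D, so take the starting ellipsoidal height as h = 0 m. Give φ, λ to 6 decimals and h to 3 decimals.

φ=38.057128°, λ=-155.765811°, h=0.000 m

start: E=-3675650.8603, N=-5010055.3815 m
→ stereo⁻¹: φ=38.05712800°, λ=-155.76581100°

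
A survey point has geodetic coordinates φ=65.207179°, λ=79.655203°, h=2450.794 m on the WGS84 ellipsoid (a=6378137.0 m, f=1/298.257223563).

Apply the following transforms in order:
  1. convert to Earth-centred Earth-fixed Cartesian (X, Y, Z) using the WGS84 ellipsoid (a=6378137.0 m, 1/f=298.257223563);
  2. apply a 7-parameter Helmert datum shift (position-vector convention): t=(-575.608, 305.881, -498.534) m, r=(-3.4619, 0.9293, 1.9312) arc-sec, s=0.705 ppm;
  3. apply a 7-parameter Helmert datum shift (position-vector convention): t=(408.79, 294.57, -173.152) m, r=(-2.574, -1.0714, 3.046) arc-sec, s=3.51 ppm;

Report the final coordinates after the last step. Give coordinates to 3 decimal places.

start: φ=65.207179°, λ=79.655203°, h=2450.794 m
→ ECEF (a=6378137.000, f=1/298.257223563): X=481796.1971, Y=2639421.0259, Z=5769659.0393
→ Helmert 7p (PV): X=481222.2111, Y=2639830.1153, Z=5769118.1028
→ Helmert 7p (PV): X=481563.7400, Y=2640213.0512, Z=5768934.7572

X=481563.740 m, Y=2640213.051 m, Z=5768934.757 m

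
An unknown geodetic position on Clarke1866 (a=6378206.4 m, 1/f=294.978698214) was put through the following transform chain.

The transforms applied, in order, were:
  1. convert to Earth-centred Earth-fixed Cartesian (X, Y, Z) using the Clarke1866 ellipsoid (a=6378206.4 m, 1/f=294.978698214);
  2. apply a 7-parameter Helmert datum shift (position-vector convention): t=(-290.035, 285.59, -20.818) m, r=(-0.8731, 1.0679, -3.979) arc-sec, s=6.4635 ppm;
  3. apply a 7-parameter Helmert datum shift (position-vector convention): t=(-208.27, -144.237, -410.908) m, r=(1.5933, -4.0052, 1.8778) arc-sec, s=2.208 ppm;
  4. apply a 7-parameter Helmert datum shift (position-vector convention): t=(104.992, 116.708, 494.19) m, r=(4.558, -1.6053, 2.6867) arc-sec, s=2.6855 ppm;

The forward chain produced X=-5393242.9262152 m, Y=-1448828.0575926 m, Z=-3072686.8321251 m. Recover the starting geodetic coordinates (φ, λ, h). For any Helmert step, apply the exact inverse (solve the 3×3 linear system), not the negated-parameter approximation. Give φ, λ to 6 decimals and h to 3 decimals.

start: X=-5393242.9262, Y=-1448828.0576, Z=-3072686.8321 m
→ Helmert⁻¹: X=-5393376.2246, Y=-1448938.5318, Z=-3073098.7756
→ Helmert⁻¹: X=-5393228.8982, Y=-1448765.7310, Z=-3072565.1677
→ Helmert⁻¹: X=-5392860.1436, Y=-1449132.9815, Z=-3072558.5451
→ geod (Bowring, a=6378206.400): φ=-28.98540800°, λ=-164.95916300°, h=498.3000 m

φ=-28.985408°, λ=-164.959163°, h=498.300 m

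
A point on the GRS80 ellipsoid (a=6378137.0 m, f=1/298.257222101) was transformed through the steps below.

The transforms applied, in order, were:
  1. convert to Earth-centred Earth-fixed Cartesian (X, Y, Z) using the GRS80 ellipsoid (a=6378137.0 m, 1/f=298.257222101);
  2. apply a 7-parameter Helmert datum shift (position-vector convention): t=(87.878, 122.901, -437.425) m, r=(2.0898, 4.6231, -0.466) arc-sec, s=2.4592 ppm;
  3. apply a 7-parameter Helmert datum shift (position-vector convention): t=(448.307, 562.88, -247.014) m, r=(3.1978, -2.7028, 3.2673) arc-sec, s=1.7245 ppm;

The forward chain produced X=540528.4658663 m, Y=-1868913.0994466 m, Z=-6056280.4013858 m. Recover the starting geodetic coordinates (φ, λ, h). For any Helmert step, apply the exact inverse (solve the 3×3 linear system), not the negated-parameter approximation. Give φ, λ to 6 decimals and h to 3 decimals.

start: X=540528.4659, Y=-1868913.0994, Z=-6056280.4014 m
→ Helmert⁻¹: X=539970.2578, Y=-1869575.1973, Z=-6056001.0346
→ Helmert⁻¹: X=540021.0012, Y=-1869753.6326, Z=-6055517.6704
→ geod (Bowring, a=6378137.000): φ=-72.29494100°, λ=-73.89026000°, h=1828.2810 m

φ=-72.294941°, λ=-73.890260°, h=1828.281 m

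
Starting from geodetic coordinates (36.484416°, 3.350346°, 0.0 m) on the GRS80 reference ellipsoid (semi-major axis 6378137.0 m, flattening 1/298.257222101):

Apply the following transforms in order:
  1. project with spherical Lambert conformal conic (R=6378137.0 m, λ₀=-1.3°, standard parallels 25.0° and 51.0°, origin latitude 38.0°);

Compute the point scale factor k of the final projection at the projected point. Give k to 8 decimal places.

start: φ=36.484416°, λ=3.350346°, h=0.000 m
→ into lcc (λ₀=-1.3°): φ=36.48441600°, λ−λ₀=4.65034600°
scale k = 0.97481490

0.97481490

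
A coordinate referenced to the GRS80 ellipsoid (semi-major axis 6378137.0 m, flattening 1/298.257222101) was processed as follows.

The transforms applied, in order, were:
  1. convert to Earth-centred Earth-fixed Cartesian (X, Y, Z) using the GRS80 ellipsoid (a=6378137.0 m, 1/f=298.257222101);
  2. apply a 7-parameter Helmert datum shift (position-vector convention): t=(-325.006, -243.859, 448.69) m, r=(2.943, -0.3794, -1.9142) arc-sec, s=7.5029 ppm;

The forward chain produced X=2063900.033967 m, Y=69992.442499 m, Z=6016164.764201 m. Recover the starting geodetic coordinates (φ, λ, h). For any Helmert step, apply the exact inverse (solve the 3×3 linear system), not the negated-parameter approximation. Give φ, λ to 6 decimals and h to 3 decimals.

start: X=2063900.0340, Y=69992.4425, Z=6016164.7642 m
→ Helmert⁻¹: X=2064219.9647, Y=70340.7630, Z=6015666.1387
→ geod (Bowring, a=6378137.000): φ=71.16847200°, λ=1.95166700°, h=1363.6930 m

φ=71.168472°, λ=1.951667°, h=1363.693 m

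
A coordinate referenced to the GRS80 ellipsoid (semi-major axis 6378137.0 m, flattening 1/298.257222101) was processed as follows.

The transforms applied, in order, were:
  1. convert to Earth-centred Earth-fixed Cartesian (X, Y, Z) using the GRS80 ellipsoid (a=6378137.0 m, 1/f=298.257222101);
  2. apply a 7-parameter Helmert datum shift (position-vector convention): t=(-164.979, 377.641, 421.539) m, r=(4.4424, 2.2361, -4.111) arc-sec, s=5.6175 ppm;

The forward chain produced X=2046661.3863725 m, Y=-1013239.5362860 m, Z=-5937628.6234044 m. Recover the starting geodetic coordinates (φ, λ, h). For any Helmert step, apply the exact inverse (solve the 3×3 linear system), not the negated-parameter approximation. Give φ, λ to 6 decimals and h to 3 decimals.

start: X=2046661.3864, Y=-1013239.5363, Z=-5937628.6234 m
→ Helmert⁻¹: X=2046899.4442, Y=-1013698.5755, Z=-5937972.7829
→ geod (Bowring, a=6378137.000): φ=-69.08835500°, λ=-26.34627600°, h=2649.4050 m

φ=-69.088355°, λ=-26.346276°, h=2649.405 m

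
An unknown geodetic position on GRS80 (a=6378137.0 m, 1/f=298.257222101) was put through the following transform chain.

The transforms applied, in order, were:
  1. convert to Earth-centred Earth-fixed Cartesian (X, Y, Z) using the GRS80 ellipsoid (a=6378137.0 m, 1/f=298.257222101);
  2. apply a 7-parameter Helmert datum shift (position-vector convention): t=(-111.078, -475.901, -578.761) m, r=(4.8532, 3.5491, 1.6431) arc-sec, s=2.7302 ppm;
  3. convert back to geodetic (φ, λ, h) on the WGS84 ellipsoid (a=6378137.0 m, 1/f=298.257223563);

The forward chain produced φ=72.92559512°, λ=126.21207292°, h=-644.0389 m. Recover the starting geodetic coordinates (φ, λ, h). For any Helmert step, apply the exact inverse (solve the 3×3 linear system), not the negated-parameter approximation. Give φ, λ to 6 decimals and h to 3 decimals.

φ=72.922730°, λ=126.200306°, h=-15.016 m

start: φ=72.925595°, λ=126.212073°, h=-644.039 m
→ ECEF (a=6378137.000, f=1/298.257223563): X=-1109636.9932, Y=1515456.5710, Z=6074193.6940
→ Helmert⁻¹: X=-1109615.3334, Y=1516080.1039, Z=6074701.1053
→ geod (Bowring, a=6378137.000): φ=72.92273000°, λ=126.20030600°, h=-15.0160 m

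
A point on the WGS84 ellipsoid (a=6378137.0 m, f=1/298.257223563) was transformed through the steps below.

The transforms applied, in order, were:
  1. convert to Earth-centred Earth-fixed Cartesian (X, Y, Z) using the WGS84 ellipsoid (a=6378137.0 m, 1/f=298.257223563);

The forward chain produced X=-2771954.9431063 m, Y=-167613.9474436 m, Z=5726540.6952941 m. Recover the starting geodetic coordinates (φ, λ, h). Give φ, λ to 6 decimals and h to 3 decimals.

φ=64.280182°, λ=-176.539665°, h=3554.261 m

start: X=-2771954.9431, Y=-167613.9474, Z=5726540.6953 m
→ geod (Bowring, a=6378137.000): φ=64.28018200°, λ=-176.53966500°, h=3554.2610 m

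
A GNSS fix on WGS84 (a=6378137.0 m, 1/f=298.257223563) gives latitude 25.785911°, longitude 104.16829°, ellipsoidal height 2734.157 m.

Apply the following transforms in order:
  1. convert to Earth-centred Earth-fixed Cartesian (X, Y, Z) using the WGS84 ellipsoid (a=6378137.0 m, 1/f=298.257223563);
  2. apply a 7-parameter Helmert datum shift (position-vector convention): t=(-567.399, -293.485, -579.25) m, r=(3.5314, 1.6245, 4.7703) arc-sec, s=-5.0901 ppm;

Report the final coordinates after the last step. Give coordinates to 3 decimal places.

start: φ=25.785911°, λ=104.168290°, h=2734.157 m
→ ECEF (a=6378137.000, f=1/298.257223563): X=-1407222.1491, Y=5574258.5623, Z=2758914.2326
→ Helmert 7p (PV): X=-1407889.5723, Y=5573856.9246, Z=2758427.4572

X=-1407889.572 m, Y=5573856.925 m, Z=2758427.457 m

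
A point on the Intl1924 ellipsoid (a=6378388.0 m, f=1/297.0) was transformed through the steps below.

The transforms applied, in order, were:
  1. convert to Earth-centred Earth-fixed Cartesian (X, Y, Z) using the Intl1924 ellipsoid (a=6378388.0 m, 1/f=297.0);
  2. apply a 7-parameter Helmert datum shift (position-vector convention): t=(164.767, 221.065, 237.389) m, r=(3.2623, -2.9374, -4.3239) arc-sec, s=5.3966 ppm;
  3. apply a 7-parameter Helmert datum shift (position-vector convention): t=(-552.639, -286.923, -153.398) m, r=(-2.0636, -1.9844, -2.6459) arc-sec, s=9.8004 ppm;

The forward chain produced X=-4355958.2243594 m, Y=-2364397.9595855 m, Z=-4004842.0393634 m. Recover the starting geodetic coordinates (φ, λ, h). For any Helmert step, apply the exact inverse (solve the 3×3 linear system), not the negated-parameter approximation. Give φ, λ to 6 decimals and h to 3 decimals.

φ=-39.129705°, λ=-151.503939°, h=1876.393 m

start: X=-4355958.2244, Y=-2364397.9596, Z=-4004842.0394 m
→ Helmert⁻¹: X=-4355371.1022, Y=-2364103.6721, Z=-4004631.1447
→ Helmert⁻¹: X=-4355519.8295, Y=-2364466.6214, Z=-4004747.4979
→ geod (Bowring, a=6378388.000): φ=-39.12970500°, λ=-151.50393900°, h=1876.3930 m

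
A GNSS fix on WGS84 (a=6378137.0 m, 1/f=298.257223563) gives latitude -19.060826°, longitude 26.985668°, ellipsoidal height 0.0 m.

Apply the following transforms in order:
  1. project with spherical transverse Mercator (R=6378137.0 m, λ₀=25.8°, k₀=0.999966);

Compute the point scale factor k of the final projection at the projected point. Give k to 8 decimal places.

start: φ=-19.060826°, λ=26.985668°, h=0.000 m
→ into tm (λ₀=25.8°): φ=-19.06082600°, λ−λ₀=1.18566800°
scale k = 1.00015730

1.00015730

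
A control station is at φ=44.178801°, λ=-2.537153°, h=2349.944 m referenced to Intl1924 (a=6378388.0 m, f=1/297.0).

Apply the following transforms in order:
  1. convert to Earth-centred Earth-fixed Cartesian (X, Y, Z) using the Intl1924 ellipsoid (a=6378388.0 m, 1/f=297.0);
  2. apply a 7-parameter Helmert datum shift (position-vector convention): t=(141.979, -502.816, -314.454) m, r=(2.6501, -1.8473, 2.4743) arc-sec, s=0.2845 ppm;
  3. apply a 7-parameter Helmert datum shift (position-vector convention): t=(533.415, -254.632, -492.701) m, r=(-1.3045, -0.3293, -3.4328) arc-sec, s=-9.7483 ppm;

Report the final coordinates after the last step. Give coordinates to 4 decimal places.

X=4579641.5766 m, Y=-203706.6173 m, Z=4423275.6011 m

start: φ=44.178801°, λ=-2.537153°, h=2349.944 m
→ ECEF (a=6378388.000, f=1/297.0): X=4579057.1546, Y=-202900.9517, Z=4424077.6221
→ Helmert 7p (PV): X=4579163.2484, Y=-203405.7369, Z=4423802.8297
→ Helmert 7p (PV): X=4579641.5766, Y=-203706.6173, Z=4423275.6011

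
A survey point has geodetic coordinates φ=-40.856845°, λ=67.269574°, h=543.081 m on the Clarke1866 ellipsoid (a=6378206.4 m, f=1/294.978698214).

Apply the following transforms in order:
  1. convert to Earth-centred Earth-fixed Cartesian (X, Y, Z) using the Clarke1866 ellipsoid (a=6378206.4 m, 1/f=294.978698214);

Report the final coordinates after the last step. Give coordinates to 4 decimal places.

X=1866889.5744 m, Y=4456294.6365 m, Z=-4150568.2323 m

start: φ=-40.856845°, λ=67.269574°, h=543.081 m
→ ECEF (a=6378206.400, f=1/294.978698214): X=1866889.5744, Y=4456294.6365, Z=-4150568.2323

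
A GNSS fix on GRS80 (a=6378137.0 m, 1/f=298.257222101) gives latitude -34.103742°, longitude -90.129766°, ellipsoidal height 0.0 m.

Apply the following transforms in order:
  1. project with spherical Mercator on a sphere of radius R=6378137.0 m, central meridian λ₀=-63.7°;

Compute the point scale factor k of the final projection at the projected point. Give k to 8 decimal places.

start: φ=-34.103742°, λ=-90.129766°, h=0.000 m
→ into merc (λ₀=-63.7°): φ=-34.10374200°, λ−λ₀=-26.42976600°
scale k = 1.20769488

1.20769488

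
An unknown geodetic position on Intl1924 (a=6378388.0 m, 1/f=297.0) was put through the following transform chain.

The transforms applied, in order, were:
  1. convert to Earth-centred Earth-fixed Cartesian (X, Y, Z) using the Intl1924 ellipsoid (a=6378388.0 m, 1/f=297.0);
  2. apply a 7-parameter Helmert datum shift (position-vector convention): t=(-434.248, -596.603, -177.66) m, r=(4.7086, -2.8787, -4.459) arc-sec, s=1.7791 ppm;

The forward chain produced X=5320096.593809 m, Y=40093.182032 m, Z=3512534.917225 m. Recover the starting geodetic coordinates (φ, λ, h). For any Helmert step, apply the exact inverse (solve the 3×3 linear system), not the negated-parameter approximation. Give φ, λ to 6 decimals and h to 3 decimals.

φ=33.609776°, λ=0.440270°, h=3787.866 m

start: X=5320096.5938, Y=40093.1820, Z=3512534.9172 m
→ Helmert⁻¹: X=5320569.5157, Y=40884.9180, Z=3512631.1388
→ geod (Bowring, a=6378388.000): φ=33.60977600°, λ=0.44027000°, h=3787.8660 m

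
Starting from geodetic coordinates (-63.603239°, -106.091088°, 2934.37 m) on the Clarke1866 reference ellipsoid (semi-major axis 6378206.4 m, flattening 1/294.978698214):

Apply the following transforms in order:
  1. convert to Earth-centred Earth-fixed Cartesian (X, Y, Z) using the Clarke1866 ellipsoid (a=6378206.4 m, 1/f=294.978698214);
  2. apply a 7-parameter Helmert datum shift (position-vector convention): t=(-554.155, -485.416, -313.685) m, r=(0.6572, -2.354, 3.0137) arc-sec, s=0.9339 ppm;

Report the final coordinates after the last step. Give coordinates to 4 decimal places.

start: φ=-63.603239°, λ=-106.091088°, h=2934.370 m
→ ECEF (a=6378206.400, f=1/294.978698214): X=-788448.5324, Y=-2733239.5833, Z=-5692624.1933
→ Helmert 7p (PV): X=-788898.5215, Y=-2733720.9339, Z=-5692960.9015

X=-788898.5215 m, Y=-2733720.9339 m, Z=-5692960.9015 m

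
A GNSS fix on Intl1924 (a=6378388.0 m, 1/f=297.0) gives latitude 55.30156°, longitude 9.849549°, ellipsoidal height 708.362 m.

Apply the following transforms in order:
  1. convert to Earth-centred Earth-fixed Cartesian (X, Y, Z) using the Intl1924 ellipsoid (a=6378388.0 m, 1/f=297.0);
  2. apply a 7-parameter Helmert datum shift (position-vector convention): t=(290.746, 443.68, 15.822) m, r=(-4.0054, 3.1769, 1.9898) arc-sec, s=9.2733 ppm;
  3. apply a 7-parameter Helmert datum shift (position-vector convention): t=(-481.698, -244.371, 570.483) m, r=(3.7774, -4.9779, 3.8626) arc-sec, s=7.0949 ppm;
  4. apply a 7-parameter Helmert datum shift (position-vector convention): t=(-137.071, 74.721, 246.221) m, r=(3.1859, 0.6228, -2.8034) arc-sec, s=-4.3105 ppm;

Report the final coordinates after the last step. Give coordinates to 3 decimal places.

X=3585653.508 m, Y=622859.642 m, Z=5222181.121 m

start: φ=55.301560°, λ=9.849549°, h=708.362 m
→ ECEF (a=6378388.000, f=1/297.0): X=3585977.3205, Y=622599.9675, Z=5221256.2046
→ Helmert 7p (PV): X=3586375.7330, Y=623185.4057, Z=5221253.1228
→ Helmert 7p (PV): X=3585781.8016, Y=622916.9973, Z=5221958.6153
→ Helmert 7p (PV): X=3585653.5075, Y=622859.6417, Z=5222181.1214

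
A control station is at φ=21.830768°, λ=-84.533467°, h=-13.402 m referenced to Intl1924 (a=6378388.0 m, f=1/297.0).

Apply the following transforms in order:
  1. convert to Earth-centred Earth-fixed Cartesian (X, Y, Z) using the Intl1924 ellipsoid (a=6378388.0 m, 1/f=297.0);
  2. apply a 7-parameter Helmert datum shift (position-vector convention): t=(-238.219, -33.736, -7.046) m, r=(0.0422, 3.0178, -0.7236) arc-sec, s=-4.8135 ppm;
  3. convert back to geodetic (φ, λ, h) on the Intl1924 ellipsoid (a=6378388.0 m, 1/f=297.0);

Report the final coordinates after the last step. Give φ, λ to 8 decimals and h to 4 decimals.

start: φ=21.830768°, λ=-84.533467°, h=-13.402 m
→ ECEF (a=6378388.000, f=1/297.0): X=564318.3393, Y=-5896770.6948, Z=2357053.3915
→ Helmert 7p (PV): X=564091.2027, Y=-5896778.5086, Z=2357025.5371
→ geod (Bowring, a=6378388.000): φ=21.83058102°, λ=-84.53566114°, h=-36.6219 m

φ=21.83058102°, λ=-84.53566114°, h=-36.6219 m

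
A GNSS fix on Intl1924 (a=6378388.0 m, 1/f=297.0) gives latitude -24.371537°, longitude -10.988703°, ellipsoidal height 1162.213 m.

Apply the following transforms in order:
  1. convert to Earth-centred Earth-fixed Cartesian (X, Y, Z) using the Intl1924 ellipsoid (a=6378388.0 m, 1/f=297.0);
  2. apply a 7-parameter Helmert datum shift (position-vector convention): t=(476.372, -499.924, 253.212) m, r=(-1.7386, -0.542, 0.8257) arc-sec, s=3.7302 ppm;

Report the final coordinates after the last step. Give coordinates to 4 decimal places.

X=5708289.8908 m, Y=-1108815.6019 m, Z=-2616069.4505 m

start: φ=-24.371537°, λ=-10.988703°, h=1162.213 m
→ ECEF (a=6378388.000, f=1/297.0): X=5707780.9159, Y=-1108312.3395, Z=-2616337.2434
→ Helmert 7p (PV): X=5708289.8908, Y=-1108815.6019, Z=-2616069.4505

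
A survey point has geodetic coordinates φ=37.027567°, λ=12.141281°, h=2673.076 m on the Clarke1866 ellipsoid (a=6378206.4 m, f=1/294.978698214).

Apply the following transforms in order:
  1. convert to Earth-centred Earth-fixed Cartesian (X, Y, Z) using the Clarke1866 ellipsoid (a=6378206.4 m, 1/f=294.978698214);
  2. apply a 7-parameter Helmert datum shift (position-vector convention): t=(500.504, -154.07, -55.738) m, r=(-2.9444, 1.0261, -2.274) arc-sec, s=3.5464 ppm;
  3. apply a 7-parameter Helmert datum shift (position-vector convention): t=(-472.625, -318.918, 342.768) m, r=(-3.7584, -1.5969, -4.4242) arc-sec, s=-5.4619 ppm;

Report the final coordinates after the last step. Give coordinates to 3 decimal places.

start: φ=37.027567°, λ=12.141281°, h=2673.076 m
→ ECEF (a=6378206.400, f=1/294.978698214): X=4986323.5303, Y=1072733.4279, Z=3821253.2170
→ Helmert 7p (PV): X=4986872.5539, Y=1072582.7375, Z=3821170.9121
→ Helmert 7p (PV): X=4986366.1137, Y=1072220.6238, Z=3821511.8737

X=4986366.114 m, Y=1072220.624 m, Z=3821511.874 m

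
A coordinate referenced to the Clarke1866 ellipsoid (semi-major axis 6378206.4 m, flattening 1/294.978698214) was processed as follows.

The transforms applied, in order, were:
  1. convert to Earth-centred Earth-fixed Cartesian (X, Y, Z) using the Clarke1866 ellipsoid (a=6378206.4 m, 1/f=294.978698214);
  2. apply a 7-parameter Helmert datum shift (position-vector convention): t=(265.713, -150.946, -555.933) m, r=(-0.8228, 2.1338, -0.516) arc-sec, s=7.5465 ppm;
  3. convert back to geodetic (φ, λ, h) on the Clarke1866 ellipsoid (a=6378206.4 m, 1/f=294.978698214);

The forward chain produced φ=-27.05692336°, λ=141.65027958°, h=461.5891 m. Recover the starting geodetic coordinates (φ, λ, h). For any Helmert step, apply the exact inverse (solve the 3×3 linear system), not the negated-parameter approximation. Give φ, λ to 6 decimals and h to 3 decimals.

φ=-27.051541°, λ=141.650614°, h=429.718 m

start: φ=-27.056923°, λ=141.650280°, h=461.589 m
→ ECEF (a=6378206.400, f=1/294.978698214): X=-4458031.0600, Y=3527026.5940, Z=-2883881.9123
→ Helmert⁻¹: X=-4458242.1244, Y=3527151.2712, Z=-2883336.2708
→ geod (Bowring, a=6378206.400): φ=-27.05154100°, λ=141.65061400°, h=429.7180 m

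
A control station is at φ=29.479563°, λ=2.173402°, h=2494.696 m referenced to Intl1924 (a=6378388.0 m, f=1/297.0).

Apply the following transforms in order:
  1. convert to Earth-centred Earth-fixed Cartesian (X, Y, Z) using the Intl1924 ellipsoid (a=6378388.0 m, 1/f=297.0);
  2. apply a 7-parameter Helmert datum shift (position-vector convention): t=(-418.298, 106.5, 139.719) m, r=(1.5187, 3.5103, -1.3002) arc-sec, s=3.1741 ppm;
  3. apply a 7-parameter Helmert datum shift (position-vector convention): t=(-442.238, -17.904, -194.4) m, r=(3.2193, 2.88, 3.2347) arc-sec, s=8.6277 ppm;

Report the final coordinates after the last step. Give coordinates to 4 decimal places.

start: φ=29.479563°, λ=2.173402°, h=2494.696 m
→ ECEF (a=6378388.000, f=1/297.0): X=5555284.3350, Y=210829.8483, Z=3121555.2032
→ Helmert 7p (PV): X=5554938.1231, Y=210879.0157, Z=3121611.8402
→ Helmert 7p (PV): X=5554584.0906, Y=210901.3246, Z=3121370.1017

X=5554584.0906 m, Y=210901.3246 m, Z=3121370.1017 m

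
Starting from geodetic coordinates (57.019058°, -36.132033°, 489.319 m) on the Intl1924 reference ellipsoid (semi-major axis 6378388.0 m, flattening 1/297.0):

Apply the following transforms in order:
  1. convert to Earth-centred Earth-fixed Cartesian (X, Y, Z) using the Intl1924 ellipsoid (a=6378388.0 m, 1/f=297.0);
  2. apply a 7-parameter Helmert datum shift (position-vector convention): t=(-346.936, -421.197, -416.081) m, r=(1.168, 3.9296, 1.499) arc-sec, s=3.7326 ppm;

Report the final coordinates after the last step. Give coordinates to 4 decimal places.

start: φ=57.019058°, λ=-36.132033°, h=489.319 m
→ ECEF (a=6378388.000, f=1/297.0): X=2811181.1798, Y=-2052356.9776, Z=5327577.3445
→ Helmert 7p (PV): X=2810961.1494, Y=-2052795.5735, Z=5327115.9707

X=2810961.1494 m, Y=-2052795.5735 m, Z=5327115.9707 m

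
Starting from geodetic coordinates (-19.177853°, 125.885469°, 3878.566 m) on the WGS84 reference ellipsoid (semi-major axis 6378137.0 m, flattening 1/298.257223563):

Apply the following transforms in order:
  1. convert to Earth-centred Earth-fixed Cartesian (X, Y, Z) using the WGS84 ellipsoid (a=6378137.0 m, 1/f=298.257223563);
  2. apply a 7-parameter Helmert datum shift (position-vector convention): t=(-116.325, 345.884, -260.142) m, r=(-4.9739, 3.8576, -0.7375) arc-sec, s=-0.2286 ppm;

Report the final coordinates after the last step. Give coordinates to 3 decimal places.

X=-3534730.846 m, Y=4885765.105 m, Z=-2083539.495 m

start: φ=-19.177853°, λ=125.885469°, h=3878.566 m
→ ECEF (a=6378137.000, f=1/298.257223563): X=-3534593.8357, Y=4885457.9354, Z=-2083228.1250
→ Helmert 7p (PV): X=-3534730.8456, Y=4885765.1053, Z=-2083539.4948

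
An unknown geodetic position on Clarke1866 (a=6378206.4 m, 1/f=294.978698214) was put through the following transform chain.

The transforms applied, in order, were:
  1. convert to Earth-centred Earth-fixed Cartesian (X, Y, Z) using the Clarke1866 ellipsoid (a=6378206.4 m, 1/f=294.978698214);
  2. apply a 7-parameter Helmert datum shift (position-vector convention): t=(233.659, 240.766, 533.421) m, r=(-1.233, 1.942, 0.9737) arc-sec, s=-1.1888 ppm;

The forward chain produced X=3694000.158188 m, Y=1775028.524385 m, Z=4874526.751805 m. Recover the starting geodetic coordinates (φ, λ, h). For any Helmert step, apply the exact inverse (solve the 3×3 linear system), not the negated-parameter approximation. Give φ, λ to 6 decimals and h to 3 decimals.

φ=50.135224°, λ=25.663080°, h=2351.887 m

start: X=3694000.1582, Y=1775028.5244, Z=4874526.7518 m
→ Helmert⁻¹: X=3693733.3787, Y=1774743.2957, Z=4874044.5108
→ geod (Bowring, a=6378206.400): φ=50.13522400°, λ=25.66308000°, h=2351.8870 m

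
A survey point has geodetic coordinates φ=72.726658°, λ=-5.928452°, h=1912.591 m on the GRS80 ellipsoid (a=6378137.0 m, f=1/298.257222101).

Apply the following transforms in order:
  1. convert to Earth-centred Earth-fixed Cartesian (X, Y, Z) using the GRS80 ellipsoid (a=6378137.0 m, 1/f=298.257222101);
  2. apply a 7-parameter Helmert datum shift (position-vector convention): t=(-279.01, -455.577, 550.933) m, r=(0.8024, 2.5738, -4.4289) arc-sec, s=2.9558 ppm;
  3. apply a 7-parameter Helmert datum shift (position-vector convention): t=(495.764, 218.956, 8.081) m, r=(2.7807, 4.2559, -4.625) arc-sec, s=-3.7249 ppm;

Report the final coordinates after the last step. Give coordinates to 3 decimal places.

start: φ=72.726658°, λ=-5.928452°, h=1912.591 m
→ ECEF (a=6378137.000, f=1/298.257222101): X=1890075.7549, Y=-196268.9769, Z=6070080.4831
→ Helmert 7p (PV): X=1889873.8608, Y=-196789.3312, Z=6070625.0099
→ Helmert 7p (PV): X=1890483.4285, Y=-196693.8571, Z=6070568.8315

X=1890483.429 m, Y=-196693.857 m, Z=6070568.831 m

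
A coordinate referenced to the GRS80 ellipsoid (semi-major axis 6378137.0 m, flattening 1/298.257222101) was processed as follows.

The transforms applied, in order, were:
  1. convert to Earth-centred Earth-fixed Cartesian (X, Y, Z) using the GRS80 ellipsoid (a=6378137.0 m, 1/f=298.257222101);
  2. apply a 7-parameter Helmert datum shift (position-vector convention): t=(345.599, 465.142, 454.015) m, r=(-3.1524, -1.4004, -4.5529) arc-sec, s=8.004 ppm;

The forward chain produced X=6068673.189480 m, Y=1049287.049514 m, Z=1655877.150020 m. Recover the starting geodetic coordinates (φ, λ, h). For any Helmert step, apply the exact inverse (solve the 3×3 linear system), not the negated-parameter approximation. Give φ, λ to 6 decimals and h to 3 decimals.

φ=15.142627°, λ=9.806880°, h=175.445 m

start: X=6068673.1895, Y=1049287.0495, Z=1655877.1500 m
→ Helmert⁻¹: X=6068267.1060, Y=1048922.1585, Z=1655384.7166
→ geod (Bowring, a=6378137.000): φ=15.14262700°, λ=9.80688000°, h=175.4450 m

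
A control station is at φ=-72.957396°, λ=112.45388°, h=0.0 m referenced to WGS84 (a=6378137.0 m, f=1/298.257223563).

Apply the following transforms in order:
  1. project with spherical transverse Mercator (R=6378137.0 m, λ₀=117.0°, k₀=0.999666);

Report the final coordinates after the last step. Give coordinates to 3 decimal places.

E=-148142.471 m, N=-8124490.102 m

start: φ=-72.957396°, λ=112.453880°, h=0.000 m
→ tm (R=6378137.0, λ₀=117.0°): E=-148142.4710, N=-8124490.1021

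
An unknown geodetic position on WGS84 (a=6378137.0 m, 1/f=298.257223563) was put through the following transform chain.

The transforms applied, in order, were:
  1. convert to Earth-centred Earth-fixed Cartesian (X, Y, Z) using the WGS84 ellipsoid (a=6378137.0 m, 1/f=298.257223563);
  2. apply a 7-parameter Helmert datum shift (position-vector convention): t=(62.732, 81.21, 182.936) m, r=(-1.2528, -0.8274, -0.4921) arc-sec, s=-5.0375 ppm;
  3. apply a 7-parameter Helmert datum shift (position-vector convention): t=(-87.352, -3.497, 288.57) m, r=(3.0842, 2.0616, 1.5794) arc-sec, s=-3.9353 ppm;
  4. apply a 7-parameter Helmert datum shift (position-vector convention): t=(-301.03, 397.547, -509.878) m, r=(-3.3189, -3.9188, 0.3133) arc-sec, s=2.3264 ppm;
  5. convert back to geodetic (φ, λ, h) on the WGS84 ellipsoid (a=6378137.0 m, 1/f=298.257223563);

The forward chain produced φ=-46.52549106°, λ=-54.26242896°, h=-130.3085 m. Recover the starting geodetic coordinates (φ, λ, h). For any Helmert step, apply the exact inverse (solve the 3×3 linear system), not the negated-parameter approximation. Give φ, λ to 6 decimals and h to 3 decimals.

φ=-46.522263°, λ=-54.263372°, h=280.757 m

start: φ=-46.525491°, λ=-54.262429°, h=-130.309 m
→ ECEF (a=6378137.000, f=1/298.257223563): X=2567603.3680, Y=-3568258.2732, Z=-4605535.9141
→ Helmert⁻¹: X=2567805.5116, Y=-3568577.3198, Z=-4605121.5286
→ Helmert⁻¹: X=2567921.6732, Y=-3568676.3912, Z=-4605349.1951
→ Helmert⁻¹: X=2567861.9165, Y=-3568741.4794, Z=-4605587.3078
→ geod (Bowring, a=6378137.000): φ=-46.52226300°, λ=-54.26337200°, h=280.7570 m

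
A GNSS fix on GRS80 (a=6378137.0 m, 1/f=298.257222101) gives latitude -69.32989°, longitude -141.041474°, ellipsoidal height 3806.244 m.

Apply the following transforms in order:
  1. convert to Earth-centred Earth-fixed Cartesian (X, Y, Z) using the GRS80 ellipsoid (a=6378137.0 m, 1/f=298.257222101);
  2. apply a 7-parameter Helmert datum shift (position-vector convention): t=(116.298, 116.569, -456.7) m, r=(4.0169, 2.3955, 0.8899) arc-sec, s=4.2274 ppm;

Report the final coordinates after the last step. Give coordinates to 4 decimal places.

start: φ=-69.329890°, λ=-141.041474°, h=3806.244 m
→ ECEF (a=6378137.000, f=1/298.257222101): X=-1756887.2647, Y=-1420594.8101, Z=-5948622.9890
→ Helmert 7p (PV): X=-1756841.3507, Y=-1420375.9796, Z=-5949112.0976

X=-1756841.3507 m, Y=-1420375.9796 m, Z=-5949112.0976 m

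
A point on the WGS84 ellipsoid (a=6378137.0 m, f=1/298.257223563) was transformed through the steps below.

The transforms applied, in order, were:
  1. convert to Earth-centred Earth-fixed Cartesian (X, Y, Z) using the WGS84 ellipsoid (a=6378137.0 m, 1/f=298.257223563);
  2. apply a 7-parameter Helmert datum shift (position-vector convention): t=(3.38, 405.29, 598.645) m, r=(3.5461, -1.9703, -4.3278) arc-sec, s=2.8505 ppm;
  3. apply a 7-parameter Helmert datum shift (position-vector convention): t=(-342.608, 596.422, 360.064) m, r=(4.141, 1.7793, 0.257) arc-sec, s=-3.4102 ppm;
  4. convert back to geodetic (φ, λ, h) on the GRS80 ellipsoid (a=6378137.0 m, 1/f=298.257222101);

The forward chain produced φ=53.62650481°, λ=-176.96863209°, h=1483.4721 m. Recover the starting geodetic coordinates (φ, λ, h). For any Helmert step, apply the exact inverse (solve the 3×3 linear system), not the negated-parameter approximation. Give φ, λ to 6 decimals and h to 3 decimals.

start: φ=53.626505°, λ=-176.968632°, h=1483.472 m
→ ECEF (a=6378137.000, f=1/298.257222101): X=-3786340.7443, Y=-200512.3841, Z=5113394.2590
→ Helmert⁻¹: X=-3786055.4042, Y=-201002.1248, Z=5113023.0072
→ Helmert⁻¹: X=-3785994.9308, Y=-201398.3845, Z=5112449.4166
→ geod (Bowring, a=6378137.000): φ=53.62362900°, λ=-176.95498500°, h=545.7770 m

φ=53.623629°, λ=-176.954985°, h=545.777 m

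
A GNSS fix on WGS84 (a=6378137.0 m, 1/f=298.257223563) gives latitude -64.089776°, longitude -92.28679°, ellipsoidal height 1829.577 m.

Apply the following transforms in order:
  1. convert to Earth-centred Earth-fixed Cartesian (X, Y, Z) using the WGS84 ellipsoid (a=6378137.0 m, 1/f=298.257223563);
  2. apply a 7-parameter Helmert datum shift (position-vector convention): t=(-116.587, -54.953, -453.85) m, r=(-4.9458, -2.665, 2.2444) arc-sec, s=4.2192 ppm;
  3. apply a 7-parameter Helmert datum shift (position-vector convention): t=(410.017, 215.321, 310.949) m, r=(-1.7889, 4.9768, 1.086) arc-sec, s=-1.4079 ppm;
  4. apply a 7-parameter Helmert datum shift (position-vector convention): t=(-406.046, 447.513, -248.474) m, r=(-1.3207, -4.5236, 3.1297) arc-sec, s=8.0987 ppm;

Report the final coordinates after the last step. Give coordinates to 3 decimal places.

start: φ=-64.089776°, λ=-92.286790°, h=1829.577 m
→ ECEF (a=6378137.000, f=1/298.257223563): X=-111539.7543, Y=-2793156.9518, Z=-5715740.7954
→ Helmert 7p (PV): X=-111552.5697, Y=-2793361.9555, Z=-5716153.2280
→ Helmert 7p (PV): X=-111265.6088, Y=-2793192.8642, Z=-5715807.3134
→ Helmert 7p (PV): X=-111504.8193, Y=-2792806.2589, Z=-5716086.6334

X=-111504.819 m, Y=-2792806.259 m, Z=-5716086.633 m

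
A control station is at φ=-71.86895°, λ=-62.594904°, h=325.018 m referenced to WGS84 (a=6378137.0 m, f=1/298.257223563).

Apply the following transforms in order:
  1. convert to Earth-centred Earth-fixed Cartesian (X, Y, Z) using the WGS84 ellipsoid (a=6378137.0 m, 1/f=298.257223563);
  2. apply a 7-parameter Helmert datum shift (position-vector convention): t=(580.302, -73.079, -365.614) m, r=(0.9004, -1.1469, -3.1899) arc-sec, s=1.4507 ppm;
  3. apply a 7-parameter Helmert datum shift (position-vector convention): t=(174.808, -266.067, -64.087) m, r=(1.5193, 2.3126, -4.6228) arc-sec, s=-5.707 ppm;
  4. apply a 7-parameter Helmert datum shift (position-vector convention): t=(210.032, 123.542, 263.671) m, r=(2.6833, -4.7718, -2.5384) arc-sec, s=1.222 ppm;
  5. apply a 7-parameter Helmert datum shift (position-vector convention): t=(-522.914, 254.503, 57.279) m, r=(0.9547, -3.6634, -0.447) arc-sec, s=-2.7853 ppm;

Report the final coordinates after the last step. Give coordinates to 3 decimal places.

X=916949.495 m, Y=-1767336.569 m, Z=-6039553.603 m

start: φ=-71.868950°, λ=-62.594904°, h=325.018 m
→ ECEF (a=6378137.000, f=1/298.257223563): X=916392.2795, Y=-1767515.1366, Z=-6039460.4098
→ Helmert 7p (PV): X=916980.1575, Y=-1767578.5880, Z=-6039837.4055
→ Helmert 7p (PV): X=917042.4006, Y=-1767810.6308, Z=-6039890.3236
→ Helmert 7p (PV): X=917371.5266, Y=-1767621.9616, Z=-6039635.8156
→ Helmert 7p (PV): X=916949.4945, Y=-1767336.5688, Z=-6039553.6028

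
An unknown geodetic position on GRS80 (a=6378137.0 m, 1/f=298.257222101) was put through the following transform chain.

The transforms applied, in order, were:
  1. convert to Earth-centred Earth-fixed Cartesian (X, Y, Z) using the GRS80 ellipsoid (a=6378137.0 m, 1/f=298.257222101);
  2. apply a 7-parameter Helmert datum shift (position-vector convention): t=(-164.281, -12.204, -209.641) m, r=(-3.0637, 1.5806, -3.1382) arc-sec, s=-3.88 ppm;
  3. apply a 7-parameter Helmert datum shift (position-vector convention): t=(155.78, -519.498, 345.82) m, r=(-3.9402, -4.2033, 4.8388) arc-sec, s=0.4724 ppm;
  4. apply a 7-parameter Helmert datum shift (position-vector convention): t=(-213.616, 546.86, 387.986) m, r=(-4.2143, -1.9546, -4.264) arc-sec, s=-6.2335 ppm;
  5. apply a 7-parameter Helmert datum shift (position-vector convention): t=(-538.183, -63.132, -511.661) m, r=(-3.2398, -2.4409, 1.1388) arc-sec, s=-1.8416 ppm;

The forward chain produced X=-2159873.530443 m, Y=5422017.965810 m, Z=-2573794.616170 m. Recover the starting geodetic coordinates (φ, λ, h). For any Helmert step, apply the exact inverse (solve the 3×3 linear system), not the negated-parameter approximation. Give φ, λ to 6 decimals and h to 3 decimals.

φ=-23.935887°, λ=111.713411°, h=3915.152 m

start: X=-2159873.5304, Y=5422017.9658, Z=-2573794.6162 m
→ Helmert⁻¹: X=-2159339.8386, Y=5422143.4218, Z=-2573176.9753
→ Helmert⁻¹: X=-2159276.1466, Y=5421638.2995, Z=-2573449.7699
→ Helmert⁻¹: X=-2159356.1512, Y=5422255.0562, Z=-2573646.7909
→ Helmert⁻¹: X=-2159263.0252, Y=5422293.6698, Z=-2573383.1427
→ geod (Bowring, a=6378137.000): φ=-23.93588700°, λ=111.71341100°, h=3915.1520 m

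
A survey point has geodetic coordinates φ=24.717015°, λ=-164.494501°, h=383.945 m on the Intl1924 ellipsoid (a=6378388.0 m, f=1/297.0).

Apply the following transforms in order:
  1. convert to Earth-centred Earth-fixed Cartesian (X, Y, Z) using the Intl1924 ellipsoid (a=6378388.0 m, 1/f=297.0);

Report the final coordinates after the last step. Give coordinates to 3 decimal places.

start: φ=24.717015°, λ=-164.494501°, h=383.945 m
→ ECEF (a=6378388.000, f=1/297.0): X=-5586771.2959, Y=-1549926.2499, Z=2650828.2338

X=-5586771.296 m, Y=-1549926.250 m, Z=2650828.234 m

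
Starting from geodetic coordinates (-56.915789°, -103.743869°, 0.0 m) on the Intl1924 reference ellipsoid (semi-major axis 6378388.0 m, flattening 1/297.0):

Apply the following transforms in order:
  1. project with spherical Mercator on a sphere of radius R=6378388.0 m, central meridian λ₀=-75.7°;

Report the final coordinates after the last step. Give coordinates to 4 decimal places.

E=-3121952.0709 m, N=-7743230.8262 m

start: φ=-56.915789°, λ=-103.743869°, h=0.000 m
→ merc (R=6378388.0, λ₀=-75.7°): E=-3121952.0709, N=-7743230.8262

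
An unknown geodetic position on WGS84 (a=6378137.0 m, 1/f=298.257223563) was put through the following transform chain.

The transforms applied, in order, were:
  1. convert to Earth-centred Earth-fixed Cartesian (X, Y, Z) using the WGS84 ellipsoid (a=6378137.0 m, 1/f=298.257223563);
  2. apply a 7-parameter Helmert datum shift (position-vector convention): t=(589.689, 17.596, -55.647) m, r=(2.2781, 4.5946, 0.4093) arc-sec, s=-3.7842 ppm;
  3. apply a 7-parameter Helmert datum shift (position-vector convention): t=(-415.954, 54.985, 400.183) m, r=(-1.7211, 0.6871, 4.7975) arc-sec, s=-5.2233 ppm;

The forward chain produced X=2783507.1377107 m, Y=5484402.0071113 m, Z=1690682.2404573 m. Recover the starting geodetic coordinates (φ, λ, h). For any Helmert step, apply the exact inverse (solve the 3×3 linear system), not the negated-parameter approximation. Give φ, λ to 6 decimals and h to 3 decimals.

φ=15.467033°, λ=63.090838°, h=1678.146 m

start: X=2783507.1377, Y=5484402.0071, Z=1690682.2405 m
→ Helmert⁻¹: X=2784059.5612, Y=5484296.8099, Z=1690345.9222
→ Helmert⁻¹: X=2783453.6339, Y=5484313.1141, Z=1690409.3964
→ geod (Bowring, a=6378137.000): φ=15.46703300°, λ=63.09083800°, h=1678.1460 m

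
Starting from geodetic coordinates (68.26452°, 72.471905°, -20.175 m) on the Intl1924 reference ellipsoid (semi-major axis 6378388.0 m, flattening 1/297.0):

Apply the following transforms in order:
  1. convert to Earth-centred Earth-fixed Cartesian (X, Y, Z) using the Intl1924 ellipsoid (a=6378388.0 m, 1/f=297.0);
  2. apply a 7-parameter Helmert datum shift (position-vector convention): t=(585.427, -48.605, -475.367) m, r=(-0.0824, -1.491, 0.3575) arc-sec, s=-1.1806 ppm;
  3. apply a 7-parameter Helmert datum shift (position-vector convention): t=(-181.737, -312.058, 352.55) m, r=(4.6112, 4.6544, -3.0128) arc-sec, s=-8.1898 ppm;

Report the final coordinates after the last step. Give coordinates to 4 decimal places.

X=713975.6350 m, Y=2258419.4765 m, Z=5902060.5820 m

start: φ=68.264520°, λ=72.471905°, h=-20.175 m
→ ECEF (a=6378388.000, f=1/297.0): X=713459.0480, Y=2258940.0769, Z=5902200.0587
→ Helmert 7p (PV): X=713997.0531, Y=2258892.3995, Z=5901721.9785
→ Helmert 7p (PV): X=713975.6350, Y=2258419.4765, Z=5902060.5820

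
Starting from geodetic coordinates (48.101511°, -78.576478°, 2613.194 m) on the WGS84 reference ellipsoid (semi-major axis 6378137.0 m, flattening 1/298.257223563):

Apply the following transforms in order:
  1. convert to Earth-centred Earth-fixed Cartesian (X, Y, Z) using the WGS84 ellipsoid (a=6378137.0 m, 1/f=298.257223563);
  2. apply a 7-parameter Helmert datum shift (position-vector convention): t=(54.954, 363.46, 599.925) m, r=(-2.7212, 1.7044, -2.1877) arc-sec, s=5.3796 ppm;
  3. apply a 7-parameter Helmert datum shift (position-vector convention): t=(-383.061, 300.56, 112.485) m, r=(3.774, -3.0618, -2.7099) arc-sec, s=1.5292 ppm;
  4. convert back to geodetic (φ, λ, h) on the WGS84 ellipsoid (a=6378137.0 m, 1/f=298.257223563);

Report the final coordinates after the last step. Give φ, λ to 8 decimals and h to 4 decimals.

start: φ=48.101511°, λ=-78.576478°, h=2613.194 m
→ ECEF (a=6378137.000, f=1/298.257223563): X=845530.6382, Y=-4184497.7913, Z=4726366.5437
→ Helmert 7p (PV): X=845584.8136, Y=-4184103.4561, Z=4727040.1132
→ Helmert 7p (PV): X=845077.9066, Y=-4183906.8939, Z=4727095.8225
→ geod (Bowring, a=6378137.000): φ=48.11036453°, λ=-78.58086378°, h=2709.4289 m

φ=48.11036453°, λ=-78.58086378°, h=2709.4289 m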